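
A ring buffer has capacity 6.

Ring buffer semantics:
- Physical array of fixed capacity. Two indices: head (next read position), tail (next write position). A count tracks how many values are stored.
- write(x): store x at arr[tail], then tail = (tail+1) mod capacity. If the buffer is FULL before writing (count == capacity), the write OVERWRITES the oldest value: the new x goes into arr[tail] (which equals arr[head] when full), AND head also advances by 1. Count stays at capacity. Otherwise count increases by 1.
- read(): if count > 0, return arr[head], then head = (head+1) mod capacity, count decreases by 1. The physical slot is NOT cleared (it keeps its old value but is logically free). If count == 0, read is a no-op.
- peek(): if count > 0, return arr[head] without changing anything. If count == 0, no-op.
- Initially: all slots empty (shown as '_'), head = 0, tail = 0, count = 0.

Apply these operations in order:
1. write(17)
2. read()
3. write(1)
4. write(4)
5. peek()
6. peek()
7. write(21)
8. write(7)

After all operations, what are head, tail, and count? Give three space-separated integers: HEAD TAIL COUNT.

After op 1 (write(17)): arr=[17 _ _ _ _ _] head=0 tail=1 count=1
After op 2 (read()): arr=[17 _ _ _ _ _] head=1 tail=1 count=0
After op 3 (write(1)): arr=[17 1 _ _ _ _] head=1 tail=2 count=1
After op 4 (write(4)): arr=[17 1 4 _ _ _] head=1 tail=3 count=2
After op 5 (peek()): arr=[17 1 4 _ _ _] head=1 tail=3 count=2
After op 6 (peek()): arr=[17 1 4 _ _ _] head=1 tail=3 count=2
After op 7 (write(21)): arr=[17 1 4 21 _ _] head=1 tail=4 count=3
After op 8 (write(7)): arr=[17 1 4 21 7 _] head=1 tail=5 count=4

Answer: 1 5 4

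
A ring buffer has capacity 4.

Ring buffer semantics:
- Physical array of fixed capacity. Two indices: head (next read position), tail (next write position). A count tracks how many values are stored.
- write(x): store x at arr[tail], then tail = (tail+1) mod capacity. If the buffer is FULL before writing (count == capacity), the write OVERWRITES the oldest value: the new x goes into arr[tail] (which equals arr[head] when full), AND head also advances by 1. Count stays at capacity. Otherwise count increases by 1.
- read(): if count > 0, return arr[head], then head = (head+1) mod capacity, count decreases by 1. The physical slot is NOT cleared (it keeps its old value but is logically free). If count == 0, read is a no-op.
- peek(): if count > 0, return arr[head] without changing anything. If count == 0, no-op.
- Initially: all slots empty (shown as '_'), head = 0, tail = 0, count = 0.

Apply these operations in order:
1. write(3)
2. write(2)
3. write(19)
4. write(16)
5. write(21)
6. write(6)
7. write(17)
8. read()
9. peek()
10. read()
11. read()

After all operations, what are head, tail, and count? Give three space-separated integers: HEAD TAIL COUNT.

Answer: 2 3 1

Derivation:
After op 1 (write(3)): arr=[3 _ _ _] head=0 tail=1 count=1
After op 2 (write(2)): arr=[3 2 _ _] head=0 tail=2 count=2
After op 3 (write(19)): arr=[3 2 19 _] head=0 tail=3 count=3
After op 4 (write(16)): arr=[3 2 19 16] head=0 tail=0 count=4
After op 5 (write(21)): arr=[21 2 19 16] head=1 tail=1 count=4
After op 6 (write(6)): arr=[21 6 19 16] head=2 tail=2 count=4
After op 7 (write(17)): arr=[21 6 17 16] head=3 tail=3 count=4
After op 8 (read()): arr=[21 6 17 16] head=0 tail=3 count=3
After op 9 (peek()): arr=[21 6 17 16] head=0 tail=3 count=3
After op 10 (read()): arr=[21 6 17 16] head=1 tail=3 count=2
After op 11 (read()): arr=[21 6 17 16] head=2 tail=3 count=1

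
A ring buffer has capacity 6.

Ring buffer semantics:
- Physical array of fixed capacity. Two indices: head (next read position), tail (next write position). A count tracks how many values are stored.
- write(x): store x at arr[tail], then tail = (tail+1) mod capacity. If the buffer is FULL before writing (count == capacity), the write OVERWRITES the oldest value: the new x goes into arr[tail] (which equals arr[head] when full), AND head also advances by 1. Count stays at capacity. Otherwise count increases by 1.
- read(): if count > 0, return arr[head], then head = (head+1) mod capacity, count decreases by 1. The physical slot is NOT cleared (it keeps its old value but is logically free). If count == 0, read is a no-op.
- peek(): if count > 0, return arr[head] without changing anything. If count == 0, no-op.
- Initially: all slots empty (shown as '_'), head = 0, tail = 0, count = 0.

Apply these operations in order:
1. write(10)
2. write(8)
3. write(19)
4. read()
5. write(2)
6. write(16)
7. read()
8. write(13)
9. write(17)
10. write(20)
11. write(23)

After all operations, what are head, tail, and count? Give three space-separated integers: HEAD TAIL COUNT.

Answer: 3 3 6

Derivation:
After op 1 (write(10)): arr=[10 _ _ _ _ _] head=0 tail=1 count=1
After op 2 (write(8)): arr=[10 8 _ _ _ _] head=0 tail=2 count=2
After op 3 (write(19)): arr=[10 8 19 _ _ _] head=0 tail=3 count=3
After op 4 (read()): arr=[10 8 19 _ _ _] head=1 tail=3 count=2
After op 5 (write(2)): arr=[10 8 19 2 _ _] head=1 tail=4 count=3
After op 6 (write(16)): arr=[10 8 19 2 16 _] head=1 tail=5 count=4
After op 7 (read()): arr=[10 8 19 2 16 _] head=2 tail=5 count=3
After op 8 (write(13)): arr=[10 8 19 2 16 13] head=2 tail=0 count=4
After op 9 (write(17)): arr=[17 8 19 2 16 13] head=2 tail=1 count=5
After op 10 (write(20)): arr=[17 20 19 2 16 13] head=2 tail=2 count=6
After op 11 (write(23)): arr=[17 20 23 2 16 13] head=3 tail=3 count=6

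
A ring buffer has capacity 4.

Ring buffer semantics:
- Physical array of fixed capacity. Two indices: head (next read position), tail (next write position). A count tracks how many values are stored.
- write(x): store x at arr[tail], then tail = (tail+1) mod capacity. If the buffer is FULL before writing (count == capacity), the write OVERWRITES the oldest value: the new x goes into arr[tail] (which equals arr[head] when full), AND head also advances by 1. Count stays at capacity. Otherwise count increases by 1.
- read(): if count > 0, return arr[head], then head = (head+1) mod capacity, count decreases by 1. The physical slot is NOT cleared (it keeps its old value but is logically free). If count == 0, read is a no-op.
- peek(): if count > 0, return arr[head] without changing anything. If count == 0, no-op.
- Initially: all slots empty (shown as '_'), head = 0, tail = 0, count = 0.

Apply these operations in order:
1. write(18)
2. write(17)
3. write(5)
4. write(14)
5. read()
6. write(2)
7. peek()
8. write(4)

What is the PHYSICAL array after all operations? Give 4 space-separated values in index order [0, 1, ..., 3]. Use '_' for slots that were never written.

Answer: 2 4 5 14

Derivation:
After op 1 (write(18)): arr=[18 _ _ _] head=0 tail=1 count=1
After op 2 (write(17)): arr=[18 17 _ _] head=0 tail=2 count=2
After op 3 (write(5)): arr=[18 17 5 _] head=0 tail=3 count=3
After op 4 (write(14)): arr=[18 17 5 14] head=0 tail=0 count=4
After op 5 (read()): arr=[18 17 5 14] head=1 tail=0 count=3
After op 6 (write(2)): arr=[2 17 5 14] head=1 tail=1 count=4
After op 7 (peek()): arr=[2 17 5 14] head=1 tail=1 count=4
After op 8 (write(4)): arr=[2 4 5 14] head=2 tail=2 count=4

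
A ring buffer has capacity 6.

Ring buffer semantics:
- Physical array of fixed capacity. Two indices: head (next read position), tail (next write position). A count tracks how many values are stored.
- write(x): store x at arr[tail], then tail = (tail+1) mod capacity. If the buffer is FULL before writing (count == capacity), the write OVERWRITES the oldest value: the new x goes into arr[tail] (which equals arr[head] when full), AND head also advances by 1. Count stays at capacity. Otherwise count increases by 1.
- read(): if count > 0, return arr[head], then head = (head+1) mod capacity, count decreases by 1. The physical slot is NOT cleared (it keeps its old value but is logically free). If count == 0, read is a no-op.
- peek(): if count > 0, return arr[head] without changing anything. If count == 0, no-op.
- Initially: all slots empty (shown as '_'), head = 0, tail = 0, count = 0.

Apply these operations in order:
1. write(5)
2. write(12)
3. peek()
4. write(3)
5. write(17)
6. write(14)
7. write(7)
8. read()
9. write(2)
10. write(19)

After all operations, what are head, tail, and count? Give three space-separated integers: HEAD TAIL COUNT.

After op 1 (write(5)): arr=[5 _ _ _ _ _] head=0 tail=1 count=1
After op 2 (write(12)): arr=[5 12 _ _ _ _] head=0 tail=2 count=2
After op 3 (peek()): arr=[5 12 _ _ _ _] head=0 tail=2 count=2
After op 4 (write(3)): arr=[5 12 3 _ _ _] head=0 tail=3 count=3
After op 5 (write(17)): arr=[5 12 3 17 _ _] head=0 tail=4 count=4
After op 6 (write(14)): arr=[5 12 3 17 14 _] head=0 tail=5 count=5
After op 7 (write(7)): arr=[5 12 3 17 14 7] head=0 tail=0 count=6
After op 8 (read()): arr=[5 12 3 17 14 7] head=1 tail=0 count=5
After op 9 (write(2)): arr=[2 12 3 17 14 7] head=1 tail=1 count=6
After op 10 (write(19)): arr=[2 19 3 17 14 7] head=2 tail=2 count=6

Answer: 2 2 6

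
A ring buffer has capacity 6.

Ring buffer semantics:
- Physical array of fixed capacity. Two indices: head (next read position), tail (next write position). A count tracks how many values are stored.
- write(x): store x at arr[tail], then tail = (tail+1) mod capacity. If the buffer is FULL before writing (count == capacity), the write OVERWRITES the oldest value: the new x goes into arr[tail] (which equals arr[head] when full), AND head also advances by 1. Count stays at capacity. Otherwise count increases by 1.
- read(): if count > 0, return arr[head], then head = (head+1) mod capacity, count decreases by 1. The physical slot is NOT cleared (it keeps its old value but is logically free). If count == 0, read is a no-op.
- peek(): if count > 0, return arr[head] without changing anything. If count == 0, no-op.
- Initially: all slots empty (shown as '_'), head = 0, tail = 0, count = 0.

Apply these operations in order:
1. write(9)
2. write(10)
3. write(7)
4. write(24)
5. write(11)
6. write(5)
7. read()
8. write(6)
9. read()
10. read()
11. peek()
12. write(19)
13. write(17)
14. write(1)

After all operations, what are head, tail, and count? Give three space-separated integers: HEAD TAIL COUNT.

After op 1 (write(9)): arr=[9 _ _ _ _ _] head=0 tail=1 count=1
After op 2 (write(10)): arr=[9 10 _ _ _ _] head=0 tail=2 count=2
After op 3 (write(7)): arr=[9 10 7 _ _ _] head=0 tail=3 count=3
After op 4 (write(24)): arr=[9 10 7 24 _ _] head=0 tail=4 count=4
After op 5 (write(11)): arr=[9 10 7 24 11 _] head=0 tail=5 count=5
After op 6 (write(5)): arr=[9 10 7 24 11 5] head=0 tail=0 count=6
After op 7 (read()): arr=[9 10 7 24 11 5] head=1 tail=0 count=5
After op 8 (write(6)): arr=[6 10 7 24 11 5] head=1 tail=1 count=6
After op 9 (read()): arr=[6 10 7 24 11 5] head=2 tail=1 count=5
After op 10 (read()): arr=[6 10 7 24 11 5] head=3 tail=1 count=4
After op 11 (peek()): arr=[6 10 7 24 11 5] head=3 tail=1 count=4
After op 12 (write(19)): arr=[6 19 7 24 11 5] head=3 tail=2 count=5
After op 13 (write(17)): arr=[6 19 17 24 11 5] head=3 tail=3 count=6
After op 14 (write(1)): arr=[6 19 17 1 11 5] head=4 tail=4 count=6

Answer: 4 4 6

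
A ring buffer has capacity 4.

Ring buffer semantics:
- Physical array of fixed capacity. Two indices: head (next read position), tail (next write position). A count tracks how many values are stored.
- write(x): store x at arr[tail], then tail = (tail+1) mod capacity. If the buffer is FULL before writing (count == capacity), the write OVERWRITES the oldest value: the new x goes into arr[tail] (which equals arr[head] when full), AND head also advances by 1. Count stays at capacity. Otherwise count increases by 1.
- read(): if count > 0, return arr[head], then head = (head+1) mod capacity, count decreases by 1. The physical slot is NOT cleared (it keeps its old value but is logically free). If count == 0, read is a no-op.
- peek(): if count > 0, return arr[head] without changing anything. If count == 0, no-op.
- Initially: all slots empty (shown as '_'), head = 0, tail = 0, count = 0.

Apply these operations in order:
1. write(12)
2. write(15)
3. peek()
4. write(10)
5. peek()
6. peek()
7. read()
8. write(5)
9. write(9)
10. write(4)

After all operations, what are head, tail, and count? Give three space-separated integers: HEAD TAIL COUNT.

Answer: 2 2 4

Derivation:
After op 1 (write(12)): arr=[12 _ _ _] head=0 tail=1 count=1
After op 2 (write(15)): arr=[12 15 _ _] head=0 tail=2 count=2
After op 3 (peek()): arr=[12 15 _ _] head=0 tail=2 count=2
After op 4 (write(10)): arr=[12 15 10 _] head=0 tail=3 count=3
After op 5 (peek()): arr=[12 15 10 _] head=0 tail=3 count=3
After op 6 (peek()): arr=[12 15 10 _] head=0 tail=3 count=3
After op 7 (read()): arr=[12 15 10 _] head=1 tail=3 count=2
After op 8 (write(5)): arr=[12 15 10 5] head=1 tail=0 count=3
After op 9 (write(9)): arr=[9 15 10 5] head=1 tail=1 count=4
After op 10 (write(4)): arr=[9 4 10 5] head=2 tail=2 count=4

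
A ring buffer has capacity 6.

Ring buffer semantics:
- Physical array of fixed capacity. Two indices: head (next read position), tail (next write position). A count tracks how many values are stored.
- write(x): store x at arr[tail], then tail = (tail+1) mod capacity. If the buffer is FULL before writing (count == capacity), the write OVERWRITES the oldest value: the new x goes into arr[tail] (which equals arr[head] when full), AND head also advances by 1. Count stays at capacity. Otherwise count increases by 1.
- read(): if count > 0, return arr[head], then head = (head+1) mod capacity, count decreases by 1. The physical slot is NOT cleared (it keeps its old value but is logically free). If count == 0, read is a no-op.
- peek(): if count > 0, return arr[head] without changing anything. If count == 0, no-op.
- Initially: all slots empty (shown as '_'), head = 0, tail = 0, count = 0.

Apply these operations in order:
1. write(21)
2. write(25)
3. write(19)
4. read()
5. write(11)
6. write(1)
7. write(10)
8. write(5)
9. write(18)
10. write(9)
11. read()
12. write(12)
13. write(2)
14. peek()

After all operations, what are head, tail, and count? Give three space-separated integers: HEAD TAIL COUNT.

After op 1 (write(21)): arr=[21 _ _ _ _ _] head=0 tail=1 count=1
After op 2 (write(25)): arr=[21 25 _ _ _ _] head=0 tail=2 count=2
After op 3 (write(19)): arr=[21 25 19 _ _ _] head=0 tail=3 count=3
After op 4 (read()): arr=[21 25 19 _ _ _] head=1 tail=3 count=2
After op 5 (write(11)): arr=[21 25 19 11 _ _] head=1 tail=4 count=3
After op 6 (write(1)): arr=[21 25 19 11 1 _] head=1 tail=5 count=4
After op 7 (write(10)): arr=[21 25 19 11 1 10] head=1 tail=0 count=5
After op 8 (write(5)): arr=[5 25 19 11 1 10] head=1 tail=1 count=6
After op 9 (write(18)): arr=[5 18 19 11 1 10] head=2 tail=2 count=6
After op 10 (write(9)): arr=[5 18 9 11 1 10] head=3 tail=3 count=6
After op 11 (read()): arr=[5 18 9 11 1 10] head=4 tail=3 count=5
After op 12 (write(12)): arr=[5 18 9 12 1 10] head=4 tail=4 count=6
After op 13 (write(2)): arr=[5 18 9 12 2 10] head=5 tail=5 count=6
After op 14 (peek()): arr=[5 18 9 12 2 10] head=5 tail=5 count=6

Answer: 5 5 6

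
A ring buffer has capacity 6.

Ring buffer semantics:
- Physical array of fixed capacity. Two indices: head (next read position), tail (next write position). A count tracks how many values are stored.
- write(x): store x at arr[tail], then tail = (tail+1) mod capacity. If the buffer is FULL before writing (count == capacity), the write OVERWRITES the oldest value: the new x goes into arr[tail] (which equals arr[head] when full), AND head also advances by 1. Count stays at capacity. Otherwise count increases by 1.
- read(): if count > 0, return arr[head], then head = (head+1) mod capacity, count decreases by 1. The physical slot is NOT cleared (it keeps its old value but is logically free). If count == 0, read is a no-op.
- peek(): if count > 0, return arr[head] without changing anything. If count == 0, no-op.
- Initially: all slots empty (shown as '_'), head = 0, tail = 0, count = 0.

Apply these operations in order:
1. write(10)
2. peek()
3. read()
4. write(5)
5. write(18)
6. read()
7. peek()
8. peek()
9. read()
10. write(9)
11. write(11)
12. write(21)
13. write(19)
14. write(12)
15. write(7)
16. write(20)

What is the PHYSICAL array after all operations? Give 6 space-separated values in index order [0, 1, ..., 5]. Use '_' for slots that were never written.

Answer: 19 12 7 20 11 21

Derivation:
After op 1 (write(10)): arr=[10 _ _ _ _ _] head=0 tail=1 count=1
After op 2 (peek()): arr=[10 _ _ _ _ _] head=0 tail=1 count=1
After op 3 (read()): arr=[10 _ _ _ _ _] head=1 tail=1 count=0
After op 4 (write(5)): arr=[10 5 _ _ _ _] head=1 tail=2 count=1
After op 5 (write(18)): arr=[10 5 18 _ _ _] head=1 tail=3 count=2
After op 6 (read()): arr=[10 5 18 _ _ _] head=2 tail=3 count=1
After op 7 (peek()): arr=[10 5 18 _ _ _] head=2 tail=3 count=1
After op 8 (peek()): arr=[10 5 18 _ _ _] head=2 tail=3 count=1
After op 9 (read()): arr=[10 5 18 _ _ _] head=3 tail=3 count=0
After op 10 (write(9)): arr=[10 5 18 9 _ _] head=3 tail=4 count=1
After op 11 (write(11)): arr=[10 5 18 9 11 _] head=3 tail=5 count=2
After op 12 (write(21)): arr=[10 5 18 9 11 21] head=3 tail=0 count=3
After op 13 (write(19)): arr=[19 5 18 9 11 21] head=3 tail=1 count=4
After op 14 (write(12)): arr=[19 12 18 9 11 21] head=3 tail=2 count=5
After op 15 (write(7)): arr=[19 12 7 9 11 21] head=3 tail=3 count=6
After op 16 (write(20)): arr=[19 12 7 20 11 21] head=4 tail=4 count=6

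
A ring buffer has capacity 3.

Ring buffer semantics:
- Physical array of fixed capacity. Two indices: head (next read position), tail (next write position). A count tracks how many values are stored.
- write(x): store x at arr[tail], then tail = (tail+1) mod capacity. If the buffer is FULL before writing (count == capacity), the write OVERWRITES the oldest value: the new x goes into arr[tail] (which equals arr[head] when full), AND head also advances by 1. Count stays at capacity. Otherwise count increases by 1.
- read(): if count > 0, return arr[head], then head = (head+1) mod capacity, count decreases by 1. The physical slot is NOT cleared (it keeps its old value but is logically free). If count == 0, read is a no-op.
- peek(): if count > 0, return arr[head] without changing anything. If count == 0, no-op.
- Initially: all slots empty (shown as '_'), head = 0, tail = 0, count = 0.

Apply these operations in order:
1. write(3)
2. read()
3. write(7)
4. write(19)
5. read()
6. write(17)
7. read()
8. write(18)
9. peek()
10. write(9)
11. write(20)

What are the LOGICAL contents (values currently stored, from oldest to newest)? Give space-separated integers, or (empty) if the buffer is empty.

Answer: 18 9 20

Derivation:
After op 1 (write(3)): arr=[3 _ _] head=0 tail=1 count=1
After op 2 (read()): arr=[3 _ _] head=1 tail=1 count=0
After op 3 (write(7)): arr=[3 7 _] head=1 tail=2 count=1
After op 4 (write(19)): arr=[3 7 19] head=1 tail=0 count=2
After op 5 (read()): arr=[3 7 19] head=2 tail=0 count=1
After op 6 (write(17)): arr=[17 7 19] head=2 tail=1 count=2
After op 7 (read()): arr=[17 7 19] head=0 tail=1 count=1
After op 8 (write(18)): arr=[17 18 19] head=0 tail=2 count=2
After op 9 (peek()): arr=[17 18 19] head=0 tail=2 count=2
After op 10 (write(9)): arr=[17 18 9] head=0 tail=0 count=3
After op 11 (write(20)): arr=[20 18 9] head=1 tail=1 count=3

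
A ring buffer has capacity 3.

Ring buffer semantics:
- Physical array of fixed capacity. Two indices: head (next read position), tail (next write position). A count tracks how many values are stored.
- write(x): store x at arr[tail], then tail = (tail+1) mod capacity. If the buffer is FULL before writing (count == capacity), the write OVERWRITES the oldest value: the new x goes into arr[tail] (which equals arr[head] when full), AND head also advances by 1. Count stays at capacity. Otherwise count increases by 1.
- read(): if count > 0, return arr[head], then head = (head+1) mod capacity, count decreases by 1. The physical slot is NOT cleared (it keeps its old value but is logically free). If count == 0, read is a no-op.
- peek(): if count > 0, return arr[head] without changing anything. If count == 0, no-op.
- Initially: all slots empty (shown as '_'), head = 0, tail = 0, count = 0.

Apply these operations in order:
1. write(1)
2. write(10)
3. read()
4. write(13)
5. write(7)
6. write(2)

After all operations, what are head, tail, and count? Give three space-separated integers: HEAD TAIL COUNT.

After op 1 (write(1)): arr=[1 _ _] head=0 tail=1 count=1
After op 2 (write(10)): arr=[1 10 _] head=0 tail=2 count=2
After op 3 (read()): arr=[1 10 _] head=1 tail=2 count=1
After op 4 (write(13)): arr=[1 10 13] head=1 tail=0 count=2
After op 5 (write(7)): arr=[7 10 13] head=1 tail=1 count=3
After op 6 (write(2)): arr=[7 2 13] head=2 tail=2 count=3

Answer: 2 2 3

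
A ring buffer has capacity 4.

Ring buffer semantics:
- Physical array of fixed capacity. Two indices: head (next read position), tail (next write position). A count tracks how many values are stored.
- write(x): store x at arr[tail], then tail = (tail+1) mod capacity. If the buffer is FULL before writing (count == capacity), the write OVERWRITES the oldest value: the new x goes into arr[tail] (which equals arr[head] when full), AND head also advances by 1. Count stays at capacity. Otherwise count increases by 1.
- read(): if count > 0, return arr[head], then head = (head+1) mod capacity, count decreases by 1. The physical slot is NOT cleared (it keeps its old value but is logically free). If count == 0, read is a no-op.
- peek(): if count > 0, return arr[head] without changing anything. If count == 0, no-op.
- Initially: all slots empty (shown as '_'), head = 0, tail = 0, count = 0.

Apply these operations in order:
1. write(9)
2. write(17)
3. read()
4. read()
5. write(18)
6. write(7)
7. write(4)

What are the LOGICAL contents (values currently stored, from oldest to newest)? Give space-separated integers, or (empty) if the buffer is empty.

After op 1 (write(9)): arr=[9 _ _ _] head=0 tail=1 count=1
After op 2 (write(17)): arr=[9 17 _ _] head=0 tail=2 count=2
After op 3 (read()): arr=[9 17 _ _] head=1 tail=2 count=1
After op 4 (read()): arr=[9 17 _ _] head=2 tail=2 count=0
After op 5 (write(18)): arr=[9 17 18 _] head=2 tail=3 count=1
After op 6 (write(7)): arr=[9 17 18 7] head=2 tail=0 count=2
After op 7 (write(4)): arr=[4 17 18 7] head=2 tail=1 count=3

Answer: 18 7 4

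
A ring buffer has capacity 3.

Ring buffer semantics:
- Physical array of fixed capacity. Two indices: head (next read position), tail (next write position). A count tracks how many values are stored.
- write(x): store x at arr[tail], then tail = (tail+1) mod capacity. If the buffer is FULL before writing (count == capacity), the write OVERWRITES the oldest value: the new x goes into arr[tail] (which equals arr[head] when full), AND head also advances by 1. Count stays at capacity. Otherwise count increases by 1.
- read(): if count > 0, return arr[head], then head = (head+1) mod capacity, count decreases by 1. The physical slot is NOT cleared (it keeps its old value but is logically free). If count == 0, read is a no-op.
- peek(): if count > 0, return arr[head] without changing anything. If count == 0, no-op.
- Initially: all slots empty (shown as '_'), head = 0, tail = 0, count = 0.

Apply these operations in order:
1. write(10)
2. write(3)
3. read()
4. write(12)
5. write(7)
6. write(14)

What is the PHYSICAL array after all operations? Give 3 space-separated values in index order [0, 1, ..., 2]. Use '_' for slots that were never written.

Answer: 7 14 12

Derivation:
After op 1 (write(10)): arr=[10 _ _] head=0 tail=1 count=1
After op 2 (write(3)): arr=[10 3 _] head=0 tail=2 count=2
After op 3 (read()): arr=[10 3 _] head=1 tail=2 count=1
After op 4 (write(12)): arr=[10 3 12] head=1 tail=0 count=2
After op 5 (write(7)): arr=[7 3 12] head=1 tail=1 count=3
After op 6 (write(14)): arr=[7 14 12] head=2 tail=2 count=3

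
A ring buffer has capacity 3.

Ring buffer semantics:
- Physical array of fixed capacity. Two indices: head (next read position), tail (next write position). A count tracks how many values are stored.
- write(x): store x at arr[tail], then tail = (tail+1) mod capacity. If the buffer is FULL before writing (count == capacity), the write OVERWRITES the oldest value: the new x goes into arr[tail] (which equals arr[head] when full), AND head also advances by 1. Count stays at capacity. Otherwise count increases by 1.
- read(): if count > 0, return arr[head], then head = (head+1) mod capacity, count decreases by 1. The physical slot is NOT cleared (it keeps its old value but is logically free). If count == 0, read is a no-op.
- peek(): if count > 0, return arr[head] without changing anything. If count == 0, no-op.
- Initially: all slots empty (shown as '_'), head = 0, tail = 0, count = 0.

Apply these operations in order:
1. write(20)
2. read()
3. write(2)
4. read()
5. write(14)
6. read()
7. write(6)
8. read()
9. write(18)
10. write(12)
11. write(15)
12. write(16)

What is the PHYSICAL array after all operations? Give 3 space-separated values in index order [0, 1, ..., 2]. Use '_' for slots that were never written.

Answer: 15 16 12

Derivation:
After op 1 (write(20)): arr=[20 _ _] head=0 tail=1 count=1
After op 2 (read()): arr=[20 _ _] head=1 tail=1 count=0
After op 3 (write(2)): arr=[20 2 _] head=1 tail=2 count=1
After op 4 (read()): arr=[20 2 _] head=2 tail=2 count=0
After op 5 (write(14)): arr=[20 2 14] head=2 tail=0 count=1
After op 6 (read()): arr=[20 2 14] head=0 tail=0 count=0
After op 7 (write(6)): arr=[6 2 14] head=0 tail=1 count=1
After op 8 (read()): arr=[6 2 14] head=1 tail=1 count=0
After op 9 (write(18)): arr=[6 18 14] head=1 tail=2 count=1
After op 10 (write(12)): arr=[6 18 12] head=1 tail=0 count=2
After op 11 (write(15)): arr=[15 18 12] head=1 tail=1 count=3
After op 12 (write(16)): arr=[15 16 12] head=2 tail=2 count=3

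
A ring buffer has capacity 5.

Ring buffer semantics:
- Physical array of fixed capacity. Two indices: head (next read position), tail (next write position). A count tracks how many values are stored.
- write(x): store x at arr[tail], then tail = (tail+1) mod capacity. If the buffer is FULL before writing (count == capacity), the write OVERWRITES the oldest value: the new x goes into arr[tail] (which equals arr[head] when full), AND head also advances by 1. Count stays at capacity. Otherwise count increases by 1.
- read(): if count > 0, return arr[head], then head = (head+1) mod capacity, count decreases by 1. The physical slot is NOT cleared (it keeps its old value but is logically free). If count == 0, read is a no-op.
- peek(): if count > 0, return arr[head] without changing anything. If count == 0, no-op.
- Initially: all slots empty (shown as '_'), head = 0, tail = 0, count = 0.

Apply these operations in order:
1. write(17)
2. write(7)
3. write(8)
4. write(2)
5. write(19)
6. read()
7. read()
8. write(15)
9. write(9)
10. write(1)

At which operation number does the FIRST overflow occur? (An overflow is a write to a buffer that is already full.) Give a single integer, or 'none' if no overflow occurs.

Answer: 10

Derivation:
After op 1 (write(17)): arr=[17 _ _ _ _] head=0 tail=1 count=1
After op 2 (write(7)): arr=[17 7 _ _ _] head=0 tail=2 count=2
After op 3 (write(8)): arr=[17 7 8 _ _] head=0 tail=3 count=3
After op 4 (write(2)): arr=[17 7 8 2 _] head=0 tail=4 count=4
After op 5 (write(19)): arr=[17 7 8 2 19] head=0 tail=0 count=5
After op 6 (read()): arr=[17 7 8 2 19] head=1 tail=0 count=4
After op 7 (read()): arr=[17 7 8 2 19] head=2 tail=0 count=3
After op 8 (write(15)): arr=[15 7 8 2 19] head=2 tail=1 count=4
After op 9 (write(9)): arr=[15 9 8 2 19] head=2 tail=2 count=5
After op 10 (write(1)): arr=[15 9 1 2 19] head=3 tail=3 count=5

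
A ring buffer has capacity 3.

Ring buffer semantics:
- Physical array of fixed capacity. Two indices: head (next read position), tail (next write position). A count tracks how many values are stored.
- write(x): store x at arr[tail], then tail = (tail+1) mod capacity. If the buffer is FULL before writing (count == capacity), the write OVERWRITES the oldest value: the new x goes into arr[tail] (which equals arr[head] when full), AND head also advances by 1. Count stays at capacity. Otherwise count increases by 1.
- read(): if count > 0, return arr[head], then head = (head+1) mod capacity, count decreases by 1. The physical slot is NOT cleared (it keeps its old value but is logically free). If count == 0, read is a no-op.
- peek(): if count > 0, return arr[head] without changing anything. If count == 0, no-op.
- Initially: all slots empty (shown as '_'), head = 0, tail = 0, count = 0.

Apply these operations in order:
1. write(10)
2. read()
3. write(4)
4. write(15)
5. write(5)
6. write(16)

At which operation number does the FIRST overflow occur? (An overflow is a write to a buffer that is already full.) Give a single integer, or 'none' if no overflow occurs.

Answer: 6

Derivation:
After op 1 (write(10)): arr=[10 _ _] head=0 tail=1 count=1
After op 2 (read()): arr=[10 _ _] head=1 tail=1 count=0
After op 3 (write(4)): arr=[10 4 _] head=1 tail=2 count=1
After op 4 (write(15)): arr=[10 4 15] head=1 tail=0 count=2
After op 5 (write(5)): arr=[5 4 15] head=1 tail=1 count=3
After op 6 (write(16)): arr=[5 16 15] head=2 tail=2 count=3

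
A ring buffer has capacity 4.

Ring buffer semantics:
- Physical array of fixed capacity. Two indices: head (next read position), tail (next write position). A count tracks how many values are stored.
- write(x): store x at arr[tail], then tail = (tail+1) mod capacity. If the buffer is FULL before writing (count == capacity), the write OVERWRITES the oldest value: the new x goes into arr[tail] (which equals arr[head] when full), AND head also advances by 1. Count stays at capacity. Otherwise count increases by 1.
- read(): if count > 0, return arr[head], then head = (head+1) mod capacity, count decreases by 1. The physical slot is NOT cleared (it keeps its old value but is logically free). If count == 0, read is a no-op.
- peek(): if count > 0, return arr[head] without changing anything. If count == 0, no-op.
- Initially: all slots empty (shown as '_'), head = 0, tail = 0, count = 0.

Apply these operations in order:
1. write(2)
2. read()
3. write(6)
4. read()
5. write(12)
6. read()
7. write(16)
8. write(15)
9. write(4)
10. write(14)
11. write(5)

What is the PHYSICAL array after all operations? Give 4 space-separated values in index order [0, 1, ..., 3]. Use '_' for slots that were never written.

Answer: 15 4 14 5

Derivation:
After op 1 (write(2)): arr=[2 _ _ _] head=0 tail=1 count=1
After op 2 (read()): arr=[2 _ _ _] head=1 tail=1 count=0
After op 3 (write(6)): arr=[2 6 _ _] head=1 tail=2 count=1
After op 4 (read()): arr=[2 6 _ _] head=2 tail=2 count=0
After op 5 (write(12)): arr=[2 6 12 _] head=2 tail=3 count=1
After op 6 (read()): arr=[2 6 12 _] head=3 tail=3 count=0
After op 7 (write(16)): arr=[2 6 12 16] head=3 tail=0 count=1
After op 8 (write(15)): arr=[15 6 12 16] head=3 tail=1 count=2
After op 9 (write(4)): arr=[15 4 12 16] head=3 tail=2 count=3
After op 10 (write(14)): arr=[15 4 14 16] head=3 tail=3 count=4
After op 11 (write(5)): arr=[15 4 14 5] head=0 tail=0 count=4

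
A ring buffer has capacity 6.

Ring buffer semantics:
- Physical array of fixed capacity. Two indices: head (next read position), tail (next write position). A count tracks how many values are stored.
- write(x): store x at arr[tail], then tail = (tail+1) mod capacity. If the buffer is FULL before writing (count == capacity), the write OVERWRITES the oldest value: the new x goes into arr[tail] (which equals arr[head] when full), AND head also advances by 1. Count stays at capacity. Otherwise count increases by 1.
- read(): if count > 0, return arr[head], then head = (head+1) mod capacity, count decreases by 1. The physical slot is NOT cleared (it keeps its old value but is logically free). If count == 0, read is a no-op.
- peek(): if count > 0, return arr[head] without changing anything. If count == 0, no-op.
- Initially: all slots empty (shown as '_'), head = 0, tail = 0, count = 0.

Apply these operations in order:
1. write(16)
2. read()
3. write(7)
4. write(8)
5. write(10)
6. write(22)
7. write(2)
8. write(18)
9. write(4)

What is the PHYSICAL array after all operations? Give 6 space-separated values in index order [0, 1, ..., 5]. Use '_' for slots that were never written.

After op 1 (write(16)): arr=[16 _ _ _ _ _] head=0 tail=1 count=1
After op 2 (read()): arr=[16 _ _ _ _ _] head=1 tail=1 count=0
After op 3 (write(7)): arr=[16 7 _ _ _ _] head=1 tail=2 count=1
After op 4 (write(8)): arr=[16 7 8 _ _ _] head=1 tail=3 count=2
After op 5 (write(10)): arr=[16 7 8 10 _ _] head=1 tail=4 count=3
After op 6 (write(22)): arr=[16 7 8 10 22 _] head=1 tail=5 count=4
After op 7 (write(2)): arr=[16 7 8 10 22 2] head=1 tail=0 count=5
After op 8 (write(18)): arr=[18 7 8 10 22 2] head=1 tail=1 count=6
After op 9 (write(4)): arr=[18 4 8 10 22 2] head=2 tail=2 count=6

Answer: 18 4 8 10 22 2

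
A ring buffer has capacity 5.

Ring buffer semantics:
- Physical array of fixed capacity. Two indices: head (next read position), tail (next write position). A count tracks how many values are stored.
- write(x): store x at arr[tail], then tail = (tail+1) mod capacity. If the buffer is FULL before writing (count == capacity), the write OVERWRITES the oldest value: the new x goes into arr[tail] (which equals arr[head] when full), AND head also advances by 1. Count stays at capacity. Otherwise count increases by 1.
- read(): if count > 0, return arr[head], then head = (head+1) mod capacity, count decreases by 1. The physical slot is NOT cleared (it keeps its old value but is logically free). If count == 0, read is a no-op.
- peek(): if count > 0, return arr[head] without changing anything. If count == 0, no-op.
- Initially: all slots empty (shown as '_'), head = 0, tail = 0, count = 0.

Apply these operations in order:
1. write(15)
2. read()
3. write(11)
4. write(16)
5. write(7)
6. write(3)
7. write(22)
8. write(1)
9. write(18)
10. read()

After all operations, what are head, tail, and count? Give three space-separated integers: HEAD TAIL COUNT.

Answer: 4 3 4

Derivation:
After op 1 (write(15)): arr=[15 _ _ _ _] head=0 tail=1 count=1
After op 2 (read()): arr=[15 _ _ _ _] head=1 tail=1 count=0
After op 3 (write(11)): arr=[15 11 _ _ _] head=1 tail=2 count=1
After op 4 (write(16)): arr=[15 11 16 _ _] head=1 tail=3 count=2
After op 5 (write(7)): arr=[15 11 16 7 _] head=1 tail=4 count=3
After op 6 (write(3)): arr=[15 11 16 7 3] head=1 tail=0 count=4
After op 7 (write(22)): arr=[22 11 16 7 3] head=1 tail=1 count=5
After op 8 (write(1)): arr=[22 1 16 7 3] head=2 tail=2 count=5
After op 9 (write(18)): arr=[22 1 18 7 3] head=3 tail=3 count=5
After op 10 (read()): arr=[22 1 18 7 3] head=4 tail=3 count=4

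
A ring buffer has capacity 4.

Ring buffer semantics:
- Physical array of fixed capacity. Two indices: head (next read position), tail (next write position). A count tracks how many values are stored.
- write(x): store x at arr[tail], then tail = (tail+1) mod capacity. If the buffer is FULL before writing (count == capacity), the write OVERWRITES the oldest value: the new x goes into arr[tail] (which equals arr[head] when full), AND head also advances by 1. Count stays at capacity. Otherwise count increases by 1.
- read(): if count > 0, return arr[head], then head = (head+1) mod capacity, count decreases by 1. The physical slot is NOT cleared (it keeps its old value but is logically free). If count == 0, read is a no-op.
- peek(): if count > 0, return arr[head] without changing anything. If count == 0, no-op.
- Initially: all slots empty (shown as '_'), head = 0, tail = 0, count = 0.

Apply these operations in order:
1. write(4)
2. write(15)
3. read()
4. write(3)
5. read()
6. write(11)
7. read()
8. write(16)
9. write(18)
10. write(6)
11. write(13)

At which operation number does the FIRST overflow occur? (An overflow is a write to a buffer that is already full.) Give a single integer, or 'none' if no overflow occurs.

After op 1 (write(4)): arr=[4 _ _ _] head=0 tail=1 count=1
After op 2 (write(15)): arr=[4 15 _ _] head=0 tail=2 count=2
After op 3 (read()): arr=[4 15 _ _] head=1 tail=2 count=1
After op 4 (write(3)): arr=[4 15 3 _] head=1 tail=3 count=2
After op 5 (read()): arr=[4 15 3 _] head=2 tail=3 count=1
After op 6 (write(11)): arr=[4 15 3 11] head=2 tail=0 count=2
After op 7 (read()): arr=[4 15 3 11] head=3 tail=0 count=1
After op 8 (write(16)): arr=[16 15 3 11] head=3 tail=1 count=2
After op 9 (write(18)): arr=[16 18 3 11] head=3 tail=2 count=3
After op 10 (write(6)): arr=[16 18 6 11] head=3 tail=3 count=4
After op 11 (write(13)): arr=[16 18 6 13] head=0 tail=0 count=4

Answer: 11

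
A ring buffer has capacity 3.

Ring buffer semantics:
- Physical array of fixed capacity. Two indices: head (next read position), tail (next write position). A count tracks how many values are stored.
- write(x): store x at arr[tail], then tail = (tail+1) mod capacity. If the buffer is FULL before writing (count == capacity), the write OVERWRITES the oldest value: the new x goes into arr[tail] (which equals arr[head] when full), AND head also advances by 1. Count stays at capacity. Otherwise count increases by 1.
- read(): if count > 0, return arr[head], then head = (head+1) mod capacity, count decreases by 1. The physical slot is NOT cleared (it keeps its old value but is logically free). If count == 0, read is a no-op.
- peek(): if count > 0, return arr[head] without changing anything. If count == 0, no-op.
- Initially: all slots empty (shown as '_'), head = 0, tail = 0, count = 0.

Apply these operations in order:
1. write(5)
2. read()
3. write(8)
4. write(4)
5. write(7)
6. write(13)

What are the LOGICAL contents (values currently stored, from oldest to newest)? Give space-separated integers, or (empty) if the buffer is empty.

After op 1 (write(5)): arr=[5 _ _] head=0 tail=1 count=1
After op 2 (read()): arr=[5 _ _] head=1 tail=1 count=0
After op 3 (write(8)): arr=[5 8 _] head=1 tail=2 count=1
After op 4 (write(4)): arr=[5 8 4] head=1 tail=0 count=2
After op 5 (write(7)): arr=[7 8 4] head=1 tail=1 count=3
After op 6 (write(13)): arr=[7 13 4] head=2 tail=2 count=3

Answer: 4 7 13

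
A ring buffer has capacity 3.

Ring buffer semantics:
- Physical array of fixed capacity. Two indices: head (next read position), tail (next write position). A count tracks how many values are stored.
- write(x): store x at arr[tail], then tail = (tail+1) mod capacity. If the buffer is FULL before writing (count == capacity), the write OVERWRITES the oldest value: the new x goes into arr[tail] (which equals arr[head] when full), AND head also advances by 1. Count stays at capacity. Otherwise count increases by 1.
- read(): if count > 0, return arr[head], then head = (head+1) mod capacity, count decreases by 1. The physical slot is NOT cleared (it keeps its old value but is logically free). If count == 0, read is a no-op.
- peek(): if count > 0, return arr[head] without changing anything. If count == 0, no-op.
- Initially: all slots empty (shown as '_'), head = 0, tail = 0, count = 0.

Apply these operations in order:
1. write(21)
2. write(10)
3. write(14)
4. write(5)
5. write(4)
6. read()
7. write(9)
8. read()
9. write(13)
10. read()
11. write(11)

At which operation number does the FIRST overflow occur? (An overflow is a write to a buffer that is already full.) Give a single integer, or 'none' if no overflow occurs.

After op 1 (write(21)): arr=[21 _ _] head=0 tail=1 count=1
After op 2 (write(10)): arr=[21 10 _] head=0 tail=2 count=2
After op 3 (write(14)): arr=[21 10 14] head=0 tail=0 count=3
After op 4 (write(5)): arr=[5 10 14] head=1 tail=1 count=3
After op 5 (write(4)): arr=[5 4 14] head=2 tail=2 count=3
After op 6 (read()): arr=[5 4 14] head=0 tail=2 count=2
After op 7 (write(9)): arr=[5 4 9] head=0 tail=0 count=3
After op 8 (read()): arr=[5 4 9] head=1 tail=0 count=2
After op 9 (write(13)): arr=[13 4 9] head=1 tail=1 count=3
After op 10 (read()): arr=[13 4 9] head=2 tail=1 count=2
After op 11 (write(11)): arr=[13 11 9] head=2 tail=2 count=3

Answer: 4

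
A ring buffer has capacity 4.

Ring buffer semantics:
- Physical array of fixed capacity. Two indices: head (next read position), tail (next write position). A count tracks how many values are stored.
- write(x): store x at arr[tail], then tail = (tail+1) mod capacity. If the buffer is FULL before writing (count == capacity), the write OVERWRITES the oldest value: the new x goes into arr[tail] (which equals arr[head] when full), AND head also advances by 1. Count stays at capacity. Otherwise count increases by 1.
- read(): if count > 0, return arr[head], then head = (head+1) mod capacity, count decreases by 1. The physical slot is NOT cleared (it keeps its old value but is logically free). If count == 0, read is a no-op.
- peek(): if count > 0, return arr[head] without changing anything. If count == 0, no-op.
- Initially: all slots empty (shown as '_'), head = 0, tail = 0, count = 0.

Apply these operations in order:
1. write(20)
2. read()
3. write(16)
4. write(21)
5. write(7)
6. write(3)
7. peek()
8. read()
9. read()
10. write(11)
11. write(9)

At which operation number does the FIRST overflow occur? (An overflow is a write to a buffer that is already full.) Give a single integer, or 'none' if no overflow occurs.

After op 1 (write(20)): arr=[20 _ _ _] head=0 tail=1 count=1
After op 2 (read()): arr=[20 _ _ _] head=1 tail=1 count=0
After op 3 (write(16)): arr=[20 16 _ _] head=1 tail=2 count=1
After op 4 (write(21)): arr=[20 16 21 _] head=1 tail=3 count=2
After op 5 (write(7)): arr=[20 16 21 7] head=1 tail=0 count=3
After op 6 (write(3)): arr=[3 16 21 7] head=1 tail=1 count=4
After op 7 (peek()): arr=[3 16 21 7] head=1 tail=1 count=4
After op 8 (read()): arr=[3 16 21 7] head=2 tail=1 count=3
After op 9 (read()): arr=[3 16 21 7] head=3 tail=1 count=2
After op 10 (write(11)): arr=[3 11 21 7] head=3 tail=2 count=3
After op 11 (write(9)): arr=[3 11 9 7] head=3 tail=3 count=4

Answer: none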